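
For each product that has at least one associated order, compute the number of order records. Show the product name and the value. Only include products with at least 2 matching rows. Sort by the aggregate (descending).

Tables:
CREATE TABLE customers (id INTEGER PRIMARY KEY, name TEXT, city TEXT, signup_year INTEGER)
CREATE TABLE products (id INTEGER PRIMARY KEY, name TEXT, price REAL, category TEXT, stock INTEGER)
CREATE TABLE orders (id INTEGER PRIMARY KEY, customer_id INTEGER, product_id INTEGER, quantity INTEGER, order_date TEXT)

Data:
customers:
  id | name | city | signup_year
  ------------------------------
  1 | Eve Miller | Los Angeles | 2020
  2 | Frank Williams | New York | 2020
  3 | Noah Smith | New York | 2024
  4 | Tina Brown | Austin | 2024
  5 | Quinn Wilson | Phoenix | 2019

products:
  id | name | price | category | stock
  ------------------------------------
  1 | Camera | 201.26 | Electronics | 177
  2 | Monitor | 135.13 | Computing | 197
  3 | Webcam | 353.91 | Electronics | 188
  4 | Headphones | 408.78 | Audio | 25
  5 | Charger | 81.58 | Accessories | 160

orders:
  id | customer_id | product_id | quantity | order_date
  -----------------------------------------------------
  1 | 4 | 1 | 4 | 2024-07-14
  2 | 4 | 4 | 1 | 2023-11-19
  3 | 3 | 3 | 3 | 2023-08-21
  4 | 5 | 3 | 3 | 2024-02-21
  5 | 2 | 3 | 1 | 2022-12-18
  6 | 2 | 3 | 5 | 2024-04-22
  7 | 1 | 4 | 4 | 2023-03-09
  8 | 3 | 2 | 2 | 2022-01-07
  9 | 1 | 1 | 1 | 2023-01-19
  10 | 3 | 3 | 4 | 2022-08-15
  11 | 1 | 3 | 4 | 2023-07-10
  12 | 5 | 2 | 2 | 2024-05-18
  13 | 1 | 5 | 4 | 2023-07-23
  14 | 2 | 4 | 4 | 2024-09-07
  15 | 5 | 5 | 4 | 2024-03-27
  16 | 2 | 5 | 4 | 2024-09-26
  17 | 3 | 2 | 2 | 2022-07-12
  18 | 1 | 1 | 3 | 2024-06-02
SELECT p.name, COUNT(*) AS n FROM orders c JOIN products p ON c.product_id = p.id GROUP BY p.id, p.name HAVING COUNT(*) >= 2 ORDER BY n DESC

Execution result:
name | n
Webcam | 6
Camera | 3
Monitor | 3
Headphones | 3
Charger | 3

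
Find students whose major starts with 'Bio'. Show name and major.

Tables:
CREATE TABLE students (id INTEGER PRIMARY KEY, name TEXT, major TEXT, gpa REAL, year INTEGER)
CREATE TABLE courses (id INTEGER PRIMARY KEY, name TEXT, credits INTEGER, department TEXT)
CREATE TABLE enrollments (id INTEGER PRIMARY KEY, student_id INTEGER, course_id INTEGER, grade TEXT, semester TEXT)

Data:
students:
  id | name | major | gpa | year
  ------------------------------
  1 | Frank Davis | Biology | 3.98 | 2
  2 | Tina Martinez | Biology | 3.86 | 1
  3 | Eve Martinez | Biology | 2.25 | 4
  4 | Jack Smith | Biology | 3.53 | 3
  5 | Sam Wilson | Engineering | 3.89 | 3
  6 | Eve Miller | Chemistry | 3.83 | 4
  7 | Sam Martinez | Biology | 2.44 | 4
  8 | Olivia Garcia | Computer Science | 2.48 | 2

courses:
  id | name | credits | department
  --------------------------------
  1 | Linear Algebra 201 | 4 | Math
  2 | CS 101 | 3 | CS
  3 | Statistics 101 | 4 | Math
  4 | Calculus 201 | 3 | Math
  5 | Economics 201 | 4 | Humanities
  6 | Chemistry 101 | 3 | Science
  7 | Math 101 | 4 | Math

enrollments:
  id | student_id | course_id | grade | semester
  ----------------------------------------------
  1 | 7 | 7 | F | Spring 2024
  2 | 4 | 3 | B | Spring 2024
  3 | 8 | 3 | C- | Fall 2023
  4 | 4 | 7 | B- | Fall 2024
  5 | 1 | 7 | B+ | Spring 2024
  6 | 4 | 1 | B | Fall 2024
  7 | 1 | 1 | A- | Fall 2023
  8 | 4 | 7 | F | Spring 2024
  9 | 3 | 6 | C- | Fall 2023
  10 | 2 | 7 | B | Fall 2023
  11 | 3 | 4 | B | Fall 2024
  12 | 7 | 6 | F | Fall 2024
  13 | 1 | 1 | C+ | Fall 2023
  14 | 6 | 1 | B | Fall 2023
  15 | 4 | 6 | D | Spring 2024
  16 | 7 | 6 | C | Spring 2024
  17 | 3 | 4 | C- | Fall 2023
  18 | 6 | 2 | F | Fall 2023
SELECT name, major FROM students WHERE major LIKE 'Bio%'

Execution result:
name | major
Frank Davis | Biology
Tina Martinez | Biology
Eve Martinez | Biology
Jack Smith | Biology
Sam Martinez | Biology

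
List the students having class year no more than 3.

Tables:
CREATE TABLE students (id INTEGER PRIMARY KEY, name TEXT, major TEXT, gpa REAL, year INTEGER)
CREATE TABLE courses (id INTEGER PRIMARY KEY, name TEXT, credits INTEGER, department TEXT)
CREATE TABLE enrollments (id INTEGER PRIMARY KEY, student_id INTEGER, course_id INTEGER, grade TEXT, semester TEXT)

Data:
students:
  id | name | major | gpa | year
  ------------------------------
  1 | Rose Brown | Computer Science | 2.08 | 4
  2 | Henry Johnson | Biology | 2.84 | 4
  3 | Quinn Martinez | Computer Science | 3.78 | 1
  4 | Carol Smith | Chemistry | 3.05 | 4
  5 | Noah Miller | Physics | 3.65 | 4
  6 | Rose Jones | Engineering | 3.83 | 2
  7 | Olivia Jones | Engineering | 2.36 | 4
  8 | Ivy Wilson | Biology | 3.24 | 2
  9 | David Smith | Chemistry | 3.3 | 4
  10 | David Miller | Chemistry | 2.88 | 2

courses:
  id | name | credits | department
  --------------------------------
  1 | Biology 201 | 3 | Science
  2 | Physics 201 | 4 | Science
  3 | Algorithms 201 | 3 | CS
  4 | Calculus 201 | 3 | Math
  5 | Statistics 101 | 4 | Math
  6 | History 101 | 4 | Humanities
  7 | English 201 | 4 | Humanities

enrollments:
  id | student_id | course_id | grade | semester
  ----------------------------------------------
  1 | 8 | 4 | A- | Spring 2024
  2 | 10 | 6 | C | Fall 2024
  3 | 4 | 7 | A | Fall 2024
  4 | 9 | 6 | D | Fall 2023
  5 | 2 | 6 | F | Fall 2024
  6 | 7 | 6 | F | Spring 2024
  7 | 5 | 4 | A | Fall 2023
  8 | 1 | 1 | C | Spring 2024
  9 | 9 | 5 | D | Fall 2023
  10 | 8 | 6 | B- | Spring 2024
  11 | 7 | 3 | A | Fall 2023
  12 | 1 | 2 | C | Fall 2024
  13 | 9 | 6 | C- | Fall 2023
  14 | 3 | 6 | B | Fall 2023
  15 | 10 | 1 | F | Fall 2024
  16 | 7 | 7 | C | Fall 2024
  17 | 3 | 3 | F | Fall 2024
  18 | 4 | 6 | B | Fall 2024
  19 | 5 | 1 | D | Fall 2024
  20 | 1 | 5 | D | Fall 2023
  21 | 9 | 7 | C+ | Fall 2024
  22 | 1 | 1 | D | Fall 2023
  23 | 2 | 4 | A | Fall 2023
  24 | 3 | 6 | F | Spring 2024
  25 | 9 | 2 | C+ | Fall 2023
SELECT name, year FROM students WHERE year <= 3

Execution result:
name | year
Quinn Martinez | 1
Rose Jones | 2
Ivy Wilson | 2
David Miller | 2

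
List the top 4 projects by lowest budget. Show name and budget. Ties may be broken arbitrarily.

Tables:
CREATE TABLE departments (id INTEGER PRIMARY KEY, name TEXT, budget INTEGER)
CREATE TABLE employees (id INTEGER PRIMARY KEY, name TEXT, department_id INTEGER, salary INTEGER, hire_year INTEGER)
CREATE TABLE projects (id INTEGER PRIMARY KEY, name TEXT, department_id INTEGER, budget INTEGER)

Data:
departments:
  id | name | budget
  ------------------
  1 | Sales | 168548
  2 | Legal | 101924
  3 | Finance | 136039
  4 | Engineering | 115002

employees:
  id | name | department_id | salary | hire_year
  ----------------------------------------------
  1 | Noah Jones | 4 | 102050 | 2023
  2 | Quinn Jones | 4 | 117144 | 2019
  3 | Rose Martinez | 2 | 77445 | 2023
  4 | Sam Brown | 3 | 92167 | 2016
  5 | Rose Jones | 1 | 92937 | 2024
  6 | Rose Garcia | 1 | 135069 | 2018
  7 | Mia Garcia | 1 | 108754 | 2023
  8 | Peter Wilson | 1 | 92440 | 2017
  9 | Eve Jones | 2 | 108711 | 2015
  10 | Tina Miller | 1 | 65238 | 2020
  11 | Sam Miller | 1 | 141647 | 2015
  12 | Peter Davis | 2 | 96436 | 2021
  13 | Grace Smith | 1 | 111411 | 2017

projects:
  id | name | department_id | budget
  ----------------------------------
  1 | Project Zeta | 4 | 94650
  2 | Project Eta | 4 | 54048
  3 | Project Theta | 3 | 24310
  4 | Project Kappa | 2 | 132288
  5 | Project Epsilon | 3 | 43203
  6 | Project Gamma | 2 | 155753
SELECT name, budget FROM projects ORDER BY budget ASC LIMIT 4

Execution result:
name | budget
Project Theta | 24310
Project Epsilon | 43203
Project Eta | 54048
Project Zeta | 94650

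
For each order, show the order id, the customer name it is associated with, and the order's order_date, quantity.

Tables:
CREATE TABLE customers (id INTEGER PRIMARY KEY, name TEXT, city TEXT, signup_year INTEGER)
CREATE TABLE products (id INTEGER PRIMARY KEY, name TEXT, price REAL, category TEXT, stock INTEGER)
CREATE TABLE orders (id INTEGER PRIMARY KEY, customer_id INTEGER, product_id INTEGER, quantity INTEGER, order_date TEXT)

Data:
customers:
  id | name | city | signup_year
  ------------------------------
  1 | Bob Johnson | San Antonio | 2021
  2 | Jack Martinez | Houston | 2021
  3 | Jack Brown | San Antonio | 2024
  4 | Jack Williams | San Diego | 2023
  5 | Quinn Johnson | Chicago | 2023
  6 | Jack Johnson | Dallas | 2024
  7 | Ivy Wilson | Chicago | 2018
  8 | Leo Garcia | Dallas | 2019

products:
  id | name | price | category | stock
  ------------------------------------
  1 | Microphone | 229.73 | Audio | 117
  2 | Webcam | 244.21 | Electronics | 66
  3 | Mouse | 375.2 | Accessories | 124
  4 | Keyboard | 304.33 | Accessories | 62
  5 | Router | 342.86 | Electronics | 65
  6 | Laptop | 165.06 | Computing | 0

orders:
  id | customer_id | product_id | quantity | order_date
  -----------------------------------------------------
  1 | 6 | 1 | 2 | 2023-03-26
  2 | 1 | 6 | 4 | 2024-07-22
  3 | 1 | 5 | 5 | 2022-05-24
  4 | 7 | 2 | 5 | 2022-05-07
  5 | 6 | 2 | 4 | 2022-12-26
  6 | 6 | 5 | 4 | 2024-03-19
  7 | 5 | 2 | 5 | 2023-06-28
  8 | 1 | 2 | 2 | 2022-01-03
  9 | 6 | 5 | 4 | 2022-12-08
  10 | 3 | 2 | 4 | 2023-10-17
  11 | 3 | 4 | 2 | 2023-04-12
SELECT c.id, p.name AS customer, c.order_date, c.quantity FROM orders c JOIN customers p ON c.customer_id = p.id

Execution result:
id | customer | order_date | quantity
1 | Jack Johnson | 2023-03-26 | 2
2 | Bob Johnson | 2024-07-22 | 4
3 | Bob Johnson | 2022-05-24 | 5
4 | Ivy Wilson | 2022-05-07 | 5
5 | Jack Johnson | 2022-12-26 | 4
6 | Jack Johnson | 2024-03-19 | 4
7 | Quinn Johnson | 2023-06-28 | 5
8 | Bob Johnson | 2022-01-03 | 2
9 | Jack Johnson | 2022-12-08 | 4
10 | Jack Brown | 2023-10-17 | 4
11 | Jack Brown | 2023-04-12 | 2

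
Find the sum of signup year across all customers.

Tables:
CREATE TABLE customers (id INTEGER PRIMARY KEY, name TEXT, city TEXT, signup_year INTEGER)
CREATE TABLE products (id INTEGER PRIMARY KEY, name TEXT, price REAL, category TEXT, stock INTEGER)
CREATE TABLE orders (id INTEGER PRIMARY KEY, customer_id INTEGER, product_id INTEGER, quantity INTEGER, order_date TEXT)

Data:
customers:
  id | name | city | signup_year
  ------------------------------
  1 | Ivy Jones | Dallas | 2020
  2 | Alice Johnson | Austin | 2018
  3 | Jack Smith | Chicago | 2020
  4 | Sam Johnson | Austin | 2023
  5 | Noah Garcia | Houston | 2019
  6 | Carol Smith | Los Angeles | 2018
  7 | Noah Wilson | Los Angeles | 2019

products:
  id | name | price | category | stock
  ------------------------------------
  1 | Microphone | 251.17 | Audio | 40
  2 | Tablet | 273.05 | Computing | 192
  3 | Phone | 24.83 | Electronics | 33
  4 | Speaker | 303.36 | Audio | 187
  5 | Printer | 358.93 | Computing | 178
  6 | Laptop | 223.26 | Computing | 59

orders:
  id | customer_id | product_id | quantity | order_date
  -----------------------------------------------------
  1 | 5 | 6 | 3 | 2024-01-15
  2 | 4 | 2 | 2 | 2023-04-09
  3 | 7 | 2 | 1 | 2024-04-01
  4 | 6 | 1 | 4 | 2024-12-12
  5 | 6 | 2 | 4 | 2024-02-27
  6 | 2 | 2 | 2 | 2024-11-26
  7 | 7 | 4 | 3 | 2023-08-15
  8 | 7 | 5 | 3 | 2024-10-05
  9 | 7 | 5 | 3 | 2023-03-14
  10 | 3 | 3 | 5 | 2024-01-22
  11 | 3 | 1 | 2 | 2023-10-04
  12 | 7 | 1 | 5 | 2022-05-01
SELECT SUM(signup_year) FROM customers

Execution result:
14137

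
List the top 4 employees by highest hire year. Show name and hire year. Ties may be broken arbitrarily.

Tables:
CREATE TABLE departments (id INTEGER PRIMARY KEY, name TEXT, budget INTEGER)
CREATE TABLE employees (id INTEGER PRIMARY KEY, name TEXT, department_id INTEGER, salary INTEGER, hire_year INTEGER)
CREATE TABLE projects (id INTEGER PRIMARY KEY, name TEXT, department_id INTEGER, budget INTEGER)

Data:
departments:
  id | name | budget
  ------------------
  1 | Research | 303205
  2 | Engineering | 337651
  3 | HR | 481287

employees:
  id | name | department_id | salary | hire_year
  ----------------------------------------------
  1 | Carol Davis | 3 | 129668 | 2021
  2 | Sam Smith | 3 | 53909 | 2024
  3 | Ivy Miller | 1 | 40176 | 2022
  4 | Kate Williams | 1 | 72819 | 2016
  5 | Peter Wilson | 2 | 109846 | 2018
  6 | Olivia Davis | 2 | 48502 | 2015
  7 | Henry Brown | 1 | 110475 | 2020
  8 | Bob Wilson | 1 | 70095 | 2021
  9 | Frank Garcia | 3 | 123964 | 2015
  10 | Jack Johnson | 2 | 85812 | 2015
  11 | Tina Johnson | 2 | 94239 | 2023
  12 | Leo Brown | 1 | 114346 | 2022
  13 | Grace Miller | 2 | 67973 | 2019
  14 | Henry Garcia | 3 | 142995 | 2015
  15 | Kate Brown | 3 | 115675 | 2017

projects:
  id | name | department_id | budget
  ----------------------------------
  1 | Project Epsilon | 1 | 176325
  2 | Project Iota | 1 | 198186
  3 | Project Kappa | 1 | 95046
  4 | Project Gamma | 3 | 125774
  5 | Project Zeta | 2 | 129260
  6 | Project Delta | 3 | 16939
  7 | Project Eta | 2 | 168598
SELECT name, hire_year FROM employees ORDER BY hire_year DESC LIMIT 4

Execution result:
name | hire_year
Sam Smith | 2024
Tina Johnson | 2023
Ivy Miller | 2022
Leo Brown | 2022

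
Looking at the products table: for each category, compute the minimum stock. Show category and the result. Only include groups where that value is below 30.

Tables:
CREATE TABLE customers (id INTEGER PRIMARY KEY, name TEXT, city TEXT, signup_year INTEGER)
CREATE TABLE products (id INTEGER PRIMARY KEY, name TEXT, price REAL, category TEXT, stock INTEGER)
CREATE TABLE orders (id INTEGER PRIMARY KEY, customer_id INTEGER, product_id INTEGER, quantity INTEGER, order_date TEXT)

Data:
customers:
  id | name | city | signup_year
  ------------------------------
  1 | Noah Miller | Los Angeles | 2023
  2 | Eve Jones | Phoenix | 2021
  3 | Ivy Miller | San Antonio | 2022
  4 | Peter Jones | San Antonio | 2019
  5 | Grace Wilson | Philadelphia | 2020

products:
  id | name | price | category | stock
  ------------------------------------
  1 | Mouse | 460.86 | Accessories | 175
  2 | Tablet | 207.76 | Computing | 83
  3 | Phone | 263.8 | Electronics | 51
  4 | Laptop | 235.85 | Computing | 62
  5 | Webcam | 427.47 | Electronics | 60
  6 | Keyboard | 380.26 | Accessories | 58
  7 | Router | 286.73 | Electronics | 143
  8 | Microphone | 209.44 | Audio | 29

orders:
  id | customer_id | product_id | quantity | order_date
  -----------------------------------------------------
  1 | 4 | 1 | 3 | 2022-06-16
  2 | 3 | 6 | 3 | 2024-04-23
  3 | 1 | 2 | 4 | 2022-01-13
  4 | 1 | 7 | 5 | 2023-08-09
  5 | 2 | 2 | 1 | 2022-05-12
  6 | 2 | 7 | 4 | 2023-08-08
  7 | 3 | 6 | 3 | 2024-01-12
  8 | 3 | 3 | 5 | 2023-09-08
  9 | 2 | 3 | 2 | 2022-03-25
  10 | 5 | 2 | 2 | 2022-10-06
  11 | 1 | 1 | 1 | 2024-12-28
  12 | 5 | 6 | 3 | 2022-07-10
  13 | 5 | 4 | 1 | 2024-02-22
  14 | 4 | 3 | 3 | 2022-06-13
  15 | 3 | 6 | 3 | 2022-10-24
SELECT category, MIN(stock) AS min_stock FROM products GROUP BY category HAVING MIN(stock) < 30

Execution result:
category | min_stock
Audio | 29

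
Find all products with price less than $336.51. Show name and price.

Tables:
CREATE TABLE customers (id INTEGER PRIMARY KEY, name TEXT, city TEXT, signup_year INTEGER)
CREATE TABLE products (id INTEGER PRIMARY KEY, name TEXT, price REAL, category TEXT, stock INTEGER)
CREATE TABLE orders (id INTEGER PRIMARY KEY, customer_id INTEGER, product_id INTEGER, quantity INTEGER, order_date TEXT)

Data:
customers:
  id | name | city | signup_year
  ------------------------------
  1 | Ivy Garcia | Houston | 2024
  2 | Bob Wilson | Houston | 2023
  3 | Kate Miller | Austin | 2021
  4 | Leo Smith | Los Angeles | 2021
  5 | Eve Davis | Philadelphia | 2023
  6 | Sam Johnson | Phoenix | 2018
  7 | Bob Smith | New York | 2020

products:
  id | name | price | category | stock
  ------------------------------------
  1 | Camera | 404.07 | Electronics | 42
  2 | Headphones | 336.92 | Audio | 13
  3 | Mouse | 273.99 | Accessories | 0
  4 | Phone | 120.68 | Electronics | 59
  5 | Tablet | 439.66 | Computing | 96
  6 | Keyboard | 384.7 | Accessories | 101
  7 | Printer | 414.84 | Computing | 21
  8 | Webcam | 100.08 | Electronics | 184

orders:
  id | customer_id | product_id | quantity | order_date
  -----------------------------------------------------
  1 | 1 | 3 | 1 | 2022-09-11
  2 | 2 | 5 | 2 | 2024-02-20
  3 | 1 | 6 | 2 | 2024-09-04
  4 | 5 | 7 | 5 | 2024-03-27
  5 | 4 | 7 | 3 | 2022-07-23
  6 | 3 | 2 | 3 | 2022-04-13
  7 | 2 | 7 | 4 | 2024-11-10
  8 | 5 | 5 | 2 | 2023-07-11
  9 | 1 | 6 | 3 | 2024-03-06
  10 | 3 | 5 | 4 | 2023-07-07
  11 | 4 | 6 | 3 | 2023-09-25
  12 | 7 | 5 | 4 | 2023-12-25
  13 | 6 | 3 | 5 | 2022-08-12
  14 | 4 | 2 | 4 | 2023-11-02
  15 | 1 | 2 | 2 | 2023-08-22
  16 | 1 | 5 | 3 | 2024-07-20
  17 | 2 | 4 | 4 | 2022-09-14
SELECT name, price FROM products WHERE price < 336.51

Execution result:
name | price
Mouse | 273.99
Phone | 120.68
Webcam | 100.08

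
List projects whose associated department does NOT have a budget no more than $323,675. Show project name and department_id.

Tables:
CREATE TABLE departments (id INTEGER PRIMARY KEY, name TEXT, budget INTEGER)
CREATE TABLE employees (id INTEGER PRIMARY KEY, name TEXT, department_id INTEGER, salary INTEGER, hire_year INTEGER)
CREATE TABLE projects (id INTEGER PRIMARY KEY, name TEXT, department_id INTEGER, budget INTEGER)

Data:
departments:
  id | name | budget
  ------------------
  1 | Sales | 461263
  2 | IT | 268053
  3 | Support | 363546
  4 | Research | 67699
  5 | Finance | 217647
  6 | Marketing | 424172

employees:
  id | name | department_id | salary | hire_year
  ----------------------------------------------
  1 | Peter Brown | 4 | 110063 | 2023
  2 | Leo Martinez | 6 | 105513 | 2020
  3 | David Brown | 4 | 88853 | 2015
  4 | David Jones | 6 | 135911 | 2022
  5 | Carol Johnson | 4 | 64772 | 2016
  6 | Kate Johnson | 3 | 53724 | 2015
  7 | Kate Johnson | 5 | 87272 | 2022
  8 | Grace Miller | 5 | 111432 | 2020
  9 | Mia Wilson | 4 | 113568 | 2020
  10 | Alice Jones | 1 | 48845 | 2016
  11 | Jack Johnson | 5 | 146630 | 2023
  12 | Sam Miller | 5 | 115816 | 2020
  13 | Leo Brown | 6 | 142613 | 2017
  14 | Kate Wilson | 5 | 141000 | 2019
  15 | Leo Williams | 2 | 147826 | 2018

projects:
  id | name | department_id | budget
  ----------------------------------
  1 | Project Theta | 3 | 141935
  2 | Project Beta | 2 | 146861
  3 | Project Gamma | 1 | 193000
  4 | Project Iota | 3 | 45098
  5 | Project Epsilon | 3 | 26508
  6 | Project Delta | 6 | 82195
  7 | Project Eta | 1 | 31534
SELECT name, department_id FROM projects WHERE department_id NOT IN (SELECT id FROM departments WHERE budget <= 323675)

Execution result:
name | department_id
Project Theta | 3
Project Gamma | 1
Project Iota | 3
Project Epsilon | 3
Project Delta | 6
Project Eta | 1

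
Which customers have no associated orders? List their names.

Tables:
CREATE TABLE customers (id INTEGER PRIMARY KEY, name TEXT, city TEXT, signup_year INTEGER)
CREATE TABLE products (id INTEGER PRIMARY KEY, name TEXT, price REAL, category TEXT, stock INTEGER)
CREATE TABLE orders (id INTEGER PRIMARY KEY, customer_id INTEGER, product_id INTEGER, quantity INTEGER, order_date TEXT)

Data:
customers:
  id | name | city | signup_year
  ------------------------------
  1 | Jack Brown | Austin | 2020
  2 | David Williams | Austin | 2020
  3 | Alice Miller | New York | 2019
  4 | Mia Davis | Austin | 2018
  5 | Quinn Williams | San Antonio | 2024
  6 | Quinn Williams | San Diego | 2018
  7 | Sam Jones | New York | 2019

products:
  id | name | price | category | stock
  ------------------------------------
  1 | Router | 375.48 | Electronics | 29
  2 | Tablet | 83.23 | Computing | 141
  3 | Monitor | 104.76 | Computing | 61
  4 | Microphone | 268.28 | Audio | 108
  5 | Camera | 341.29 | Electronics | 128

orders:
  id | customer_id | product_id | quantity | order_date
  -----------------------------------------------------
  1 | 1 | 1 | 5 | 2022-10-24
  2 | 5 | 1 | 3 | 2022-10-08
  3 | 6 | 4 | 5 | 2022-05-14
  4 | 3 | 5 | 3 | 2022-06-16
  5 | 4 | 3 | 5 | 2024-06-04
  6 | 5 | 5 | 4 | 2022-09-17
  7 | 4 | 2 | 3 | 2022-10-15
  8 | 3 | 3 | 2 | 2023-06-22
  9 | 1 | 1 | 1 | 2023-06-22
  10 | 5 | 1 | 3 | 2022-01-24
SELECT p.name FROM customers p LEFT JOIN orders c ON c.customer_id = p.id WHERE c.id IS NULL

Execution result:
name
David Williams
Sam Jones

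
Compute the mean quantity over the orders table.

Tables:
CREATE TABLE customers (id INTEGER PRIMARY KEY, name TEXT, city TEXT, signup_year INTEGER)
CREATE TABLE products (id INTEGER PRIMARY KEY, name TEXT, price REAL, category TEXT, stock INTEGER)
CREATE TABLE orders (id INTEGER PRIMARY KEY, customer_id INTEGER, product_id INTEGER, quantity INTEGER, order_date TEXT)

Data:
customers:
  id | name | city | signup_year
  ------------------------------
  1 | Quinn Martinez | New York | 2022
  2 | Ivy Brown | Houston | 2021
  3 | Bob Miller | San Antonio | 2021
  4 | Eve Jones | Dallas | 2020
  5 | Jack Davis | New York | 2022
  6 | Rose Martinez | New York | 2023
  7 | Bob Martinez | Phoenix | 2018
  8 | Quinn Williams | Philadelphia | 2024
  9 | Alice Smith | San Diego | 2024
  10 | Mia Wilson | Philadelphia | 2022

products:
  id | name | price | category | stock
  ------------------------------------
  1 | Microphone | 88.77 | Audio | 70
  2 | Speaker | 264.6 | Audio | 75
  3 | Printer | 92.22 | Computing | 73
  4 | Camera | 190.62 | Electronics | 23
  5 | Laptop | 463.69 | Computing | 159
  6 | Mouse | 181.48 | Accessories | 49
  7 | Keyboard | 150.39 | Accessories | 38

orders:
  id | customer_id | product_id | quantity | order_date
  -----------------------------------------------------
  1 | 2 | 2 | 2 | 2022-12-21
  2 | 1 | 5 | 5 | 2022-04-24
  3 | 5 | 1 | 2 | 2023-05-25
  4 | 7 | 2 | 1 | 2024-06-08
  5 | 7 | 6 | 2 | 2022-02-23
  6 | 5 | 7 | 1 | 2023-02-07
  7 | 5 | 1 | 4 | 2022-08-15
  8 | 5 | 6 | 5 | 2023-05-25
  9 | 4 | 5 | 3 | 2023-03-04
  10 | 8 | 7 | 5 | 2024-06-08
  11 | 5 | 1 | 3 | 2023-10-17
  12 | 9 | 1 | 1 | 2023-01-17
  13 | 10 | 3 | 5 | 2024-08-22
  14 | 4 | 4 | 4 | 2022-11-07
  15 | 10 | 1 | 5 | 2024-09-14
SELECT AVG(quantity) FROM orders

Execution result:
3.20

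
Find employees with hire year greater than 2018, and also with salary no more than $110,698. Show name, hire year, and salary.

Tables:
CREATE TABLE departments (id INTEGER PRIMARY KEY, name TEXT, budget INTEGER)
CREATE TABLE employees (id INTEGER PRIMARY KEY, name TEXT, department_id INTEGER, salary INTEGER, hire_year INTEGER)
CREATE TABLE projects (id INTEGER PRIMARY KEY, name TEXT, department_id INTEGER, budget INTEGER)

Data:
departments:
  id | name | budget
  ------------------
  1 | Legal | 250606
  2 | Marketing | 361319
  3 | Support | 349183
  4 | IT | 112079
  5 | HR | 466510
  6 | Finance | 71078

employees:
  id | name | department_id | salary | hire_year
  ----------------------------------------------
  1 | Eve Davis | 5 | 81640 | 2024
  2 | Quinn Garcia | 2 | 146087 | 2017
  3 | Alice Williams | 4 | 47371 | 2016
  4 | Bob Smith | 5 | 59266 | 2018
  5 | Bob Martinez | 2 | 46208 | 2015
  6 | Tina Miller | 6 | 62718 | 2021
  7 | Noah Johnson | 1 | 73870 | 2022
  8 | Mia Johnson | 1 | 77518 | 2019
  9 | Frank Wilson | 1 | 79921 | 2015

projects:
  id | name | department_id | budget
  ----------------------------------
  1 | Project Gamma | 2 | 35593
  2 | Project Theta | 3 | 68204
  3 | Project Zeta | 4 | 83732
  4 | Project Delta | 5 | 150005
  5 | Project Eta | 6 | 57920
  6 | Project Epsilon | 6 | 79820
SELECT name, hire_year, salary FROM employees WHERE hire_year > 2018 AND salary <= 110698

Execution result:
name | hire_year | salary
Eve Davis | 2024 | 81640
Tina Miller | 2021 | 62718
Noah Johnson | 2022 | 73870
Mia Johnson | 2019 | 77518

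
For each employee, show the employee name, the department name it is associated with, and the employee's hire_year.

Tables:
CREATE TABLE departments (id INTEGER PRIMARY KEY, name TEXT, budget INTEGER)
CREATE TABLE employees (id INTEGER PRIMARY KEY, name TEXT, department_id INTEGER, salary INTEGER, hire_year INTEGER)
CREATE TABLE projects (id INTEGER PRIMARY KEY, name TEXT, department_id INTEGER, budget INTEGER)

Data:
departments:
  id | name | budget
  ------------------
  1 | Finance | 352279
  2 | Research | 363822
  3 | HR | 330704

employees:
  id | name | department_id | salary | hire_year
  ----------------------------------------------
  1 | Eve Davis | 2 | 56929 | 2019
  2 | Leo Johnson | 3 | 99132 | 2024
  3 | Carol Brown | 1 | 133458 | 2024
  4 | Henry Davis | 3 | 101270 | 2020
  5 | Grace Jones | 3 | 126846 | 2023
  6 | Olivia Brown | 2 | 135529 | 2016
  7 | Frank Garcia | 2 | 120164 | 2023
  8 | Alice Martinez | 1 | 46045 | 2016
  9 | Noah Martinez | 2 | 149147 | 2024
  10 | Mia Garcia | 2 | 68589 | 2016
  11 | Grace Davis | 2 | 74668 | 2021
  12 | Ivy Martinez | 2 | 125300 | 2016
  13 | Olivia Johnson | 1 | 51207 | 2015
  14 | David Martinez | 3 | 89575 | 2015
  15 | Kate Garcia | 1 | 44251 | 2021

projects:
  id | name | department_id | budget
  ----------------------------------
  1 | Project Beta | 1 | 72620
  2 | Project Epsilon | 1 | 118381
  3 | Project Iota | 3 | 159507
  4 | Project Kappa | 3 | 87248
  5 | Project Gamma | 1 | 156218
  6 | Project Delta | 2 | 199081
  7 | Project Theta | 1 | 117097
SELECT c.name, p.name AS department, c.hire_year FROM employees c JOIN departments p ON c.department_id = p.id

Execution result:
name | department | hire_year
Eve Davis | Research | 2019
Leo Johnson | HR | 2024
Carol Brown | Finance | 2024
Henry Davis | HR | 2020
Grace Jones | HR | 2023
Olivia Brown | Research | 2016
Frank Garcia | Research | 2023
Alice Martinez | Finance | 2016
Noah Martinez | Research | 2024
Mia Garcia | Research | 2016
Grace Davis | Research | 2021
Ivy Martinez | Research | 2016
Olivia Johnson | Finance | 2015
David Martinez | HR | 2015
Kate Garcia | Finance | 2021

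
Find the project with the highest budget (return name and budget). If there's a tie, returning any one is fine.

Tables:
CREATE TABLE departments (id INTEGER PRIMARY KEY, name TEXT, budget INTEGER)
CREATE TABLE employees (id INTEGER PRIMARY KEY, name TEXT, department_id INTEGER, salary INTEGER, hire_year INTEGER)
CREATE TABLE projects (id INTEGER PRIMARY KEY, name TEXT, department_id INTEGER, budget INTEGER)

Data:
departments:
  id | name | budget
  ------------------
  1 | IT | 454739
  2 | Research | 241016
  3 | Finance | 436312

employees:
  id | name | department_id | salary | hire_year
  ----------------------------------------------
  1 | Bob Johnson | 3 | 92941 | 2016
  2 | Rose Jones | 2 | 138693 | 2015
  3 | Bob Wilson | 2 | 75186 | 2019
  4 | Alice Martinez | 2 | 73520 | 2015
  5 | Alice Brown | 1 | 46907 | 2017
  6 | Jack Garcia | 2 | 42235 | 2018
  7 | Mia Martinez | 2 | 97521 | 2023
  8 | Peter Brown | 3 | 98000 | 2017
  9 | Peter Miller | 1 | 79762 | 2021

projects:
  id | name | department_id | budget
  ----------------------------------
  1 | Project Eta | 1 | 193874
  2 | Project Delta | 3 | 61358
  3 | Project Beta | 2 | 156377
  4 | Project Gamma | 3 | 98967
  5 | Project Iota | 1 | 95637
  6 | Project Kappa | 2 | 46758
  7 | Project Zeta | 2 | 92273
SELECT name, budget FROM projects ORDER BY budget DESC LIMIT 1

Execution result:
name | budget
Project Eta | 193874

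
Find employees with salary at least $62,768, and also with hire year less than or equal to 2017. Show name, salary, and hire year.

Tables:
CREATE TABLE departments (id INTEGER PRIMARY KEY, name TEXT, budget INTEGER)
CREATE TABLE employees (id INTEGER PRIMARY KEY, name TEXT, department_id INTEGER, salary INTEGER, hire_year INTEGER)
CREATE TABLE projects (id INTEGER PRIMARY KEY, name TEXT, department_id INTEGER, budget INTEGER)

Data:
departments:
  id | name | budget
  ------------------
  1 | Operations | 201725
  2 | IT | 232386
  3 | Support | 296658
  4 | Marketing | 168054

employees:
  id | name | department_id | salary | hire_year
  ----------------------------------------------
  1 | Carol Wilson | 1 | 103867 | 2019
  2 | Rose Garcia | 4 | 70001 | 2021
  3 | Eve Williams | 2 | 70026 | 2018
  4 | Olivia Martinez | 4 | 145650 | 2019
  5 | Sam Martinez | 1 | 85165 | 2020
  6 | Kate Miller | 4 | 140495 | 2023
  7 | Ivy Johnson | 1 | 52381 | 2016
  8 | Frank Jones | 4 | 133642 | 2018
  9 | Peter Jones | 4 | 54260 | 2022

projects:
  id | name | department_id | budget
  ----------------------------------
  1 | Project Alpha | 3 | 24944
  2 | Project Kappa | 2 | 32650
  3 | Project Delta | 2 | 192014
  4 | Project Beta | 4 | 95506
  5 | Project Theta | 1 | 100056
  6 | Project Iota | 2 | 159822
SELECT name, salary, hire_year FROM employees WHERE salary >= 62768 AND hire_year <= 2017

Execution result:
(no rows)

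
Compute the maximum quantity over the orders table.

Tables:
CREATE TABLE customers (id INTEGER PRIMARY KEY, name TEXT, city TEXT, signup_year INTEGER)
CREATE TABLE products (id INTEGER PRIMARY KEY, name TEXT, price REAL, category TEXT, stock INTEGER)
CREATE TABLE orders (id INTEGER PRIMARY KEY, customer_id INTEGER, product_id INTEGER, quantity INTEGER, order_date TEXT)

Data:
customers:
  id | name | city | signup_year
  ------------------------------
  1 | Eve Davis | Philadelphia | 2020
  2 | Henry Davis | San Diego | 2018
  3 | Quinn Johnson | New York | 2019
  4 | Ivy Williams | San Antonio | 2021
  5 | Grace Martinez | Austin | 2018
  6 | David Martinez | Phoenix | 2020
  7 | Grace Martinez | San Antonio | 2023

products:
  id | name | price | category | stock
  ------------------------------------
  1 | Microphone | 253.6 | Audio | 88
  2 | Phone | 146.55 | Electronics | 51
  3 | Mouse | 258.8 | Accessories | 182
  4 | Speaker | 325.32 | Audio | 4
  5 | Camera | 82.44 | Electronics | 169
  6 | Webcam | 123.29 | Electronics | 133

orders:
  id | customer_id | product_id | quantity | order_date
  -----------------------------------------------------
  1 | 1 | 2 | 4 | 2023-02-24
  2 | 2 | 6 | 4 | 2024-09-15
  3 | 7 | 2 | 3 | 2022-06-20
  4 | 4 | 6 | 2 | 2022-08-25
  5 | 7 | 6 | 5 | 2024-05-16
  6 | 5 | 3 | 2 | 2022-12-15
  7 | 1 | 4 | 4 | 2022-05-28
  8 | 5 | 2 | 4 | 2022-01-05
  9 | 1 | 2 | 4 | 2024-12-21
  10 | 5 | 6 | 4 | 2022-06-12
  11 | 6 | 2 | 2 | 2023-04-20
SELECT MAX(quantity) FROM orders

Execution result:
5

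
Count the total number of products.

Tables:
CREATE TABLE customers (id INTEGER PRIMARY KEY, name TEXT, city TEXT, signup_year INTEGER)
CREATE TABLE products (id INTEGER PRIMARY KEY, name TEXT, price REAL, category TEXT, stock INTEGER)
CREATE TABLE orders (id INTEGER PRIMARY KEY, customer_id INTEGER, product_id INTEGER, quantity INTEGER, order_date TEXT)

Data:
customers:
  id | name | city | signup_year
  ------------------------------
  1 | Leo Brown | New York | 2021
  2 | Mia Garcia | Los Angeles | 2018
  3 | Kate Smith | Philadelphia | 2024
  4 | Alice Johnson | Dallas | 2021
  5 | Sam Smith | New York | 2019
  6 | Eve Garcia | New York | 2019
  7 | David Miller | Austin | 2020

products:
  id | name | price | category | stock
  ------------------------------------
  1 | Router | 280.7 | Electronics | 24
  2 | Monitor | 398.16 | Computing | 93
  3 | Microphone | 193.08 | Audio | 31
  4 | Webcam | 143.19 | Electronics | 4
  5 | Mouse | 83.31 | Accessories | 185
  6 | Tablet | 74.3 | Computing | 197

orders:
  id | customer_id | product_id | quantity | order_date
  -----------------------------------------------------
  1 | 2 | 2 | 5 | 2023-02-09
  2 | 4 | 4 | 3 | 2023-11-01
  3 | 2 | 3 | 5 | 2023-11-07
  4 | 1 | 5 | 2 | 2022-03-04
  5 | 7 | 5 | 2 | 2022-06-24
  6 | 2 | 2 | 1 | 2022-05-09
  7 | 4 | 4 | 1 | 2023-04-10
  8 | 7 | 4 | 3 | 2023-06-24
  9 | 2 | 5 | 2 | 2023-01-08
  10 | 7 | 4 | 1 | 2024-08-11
SELECT COUNT(*) FROM products

Execution result:
6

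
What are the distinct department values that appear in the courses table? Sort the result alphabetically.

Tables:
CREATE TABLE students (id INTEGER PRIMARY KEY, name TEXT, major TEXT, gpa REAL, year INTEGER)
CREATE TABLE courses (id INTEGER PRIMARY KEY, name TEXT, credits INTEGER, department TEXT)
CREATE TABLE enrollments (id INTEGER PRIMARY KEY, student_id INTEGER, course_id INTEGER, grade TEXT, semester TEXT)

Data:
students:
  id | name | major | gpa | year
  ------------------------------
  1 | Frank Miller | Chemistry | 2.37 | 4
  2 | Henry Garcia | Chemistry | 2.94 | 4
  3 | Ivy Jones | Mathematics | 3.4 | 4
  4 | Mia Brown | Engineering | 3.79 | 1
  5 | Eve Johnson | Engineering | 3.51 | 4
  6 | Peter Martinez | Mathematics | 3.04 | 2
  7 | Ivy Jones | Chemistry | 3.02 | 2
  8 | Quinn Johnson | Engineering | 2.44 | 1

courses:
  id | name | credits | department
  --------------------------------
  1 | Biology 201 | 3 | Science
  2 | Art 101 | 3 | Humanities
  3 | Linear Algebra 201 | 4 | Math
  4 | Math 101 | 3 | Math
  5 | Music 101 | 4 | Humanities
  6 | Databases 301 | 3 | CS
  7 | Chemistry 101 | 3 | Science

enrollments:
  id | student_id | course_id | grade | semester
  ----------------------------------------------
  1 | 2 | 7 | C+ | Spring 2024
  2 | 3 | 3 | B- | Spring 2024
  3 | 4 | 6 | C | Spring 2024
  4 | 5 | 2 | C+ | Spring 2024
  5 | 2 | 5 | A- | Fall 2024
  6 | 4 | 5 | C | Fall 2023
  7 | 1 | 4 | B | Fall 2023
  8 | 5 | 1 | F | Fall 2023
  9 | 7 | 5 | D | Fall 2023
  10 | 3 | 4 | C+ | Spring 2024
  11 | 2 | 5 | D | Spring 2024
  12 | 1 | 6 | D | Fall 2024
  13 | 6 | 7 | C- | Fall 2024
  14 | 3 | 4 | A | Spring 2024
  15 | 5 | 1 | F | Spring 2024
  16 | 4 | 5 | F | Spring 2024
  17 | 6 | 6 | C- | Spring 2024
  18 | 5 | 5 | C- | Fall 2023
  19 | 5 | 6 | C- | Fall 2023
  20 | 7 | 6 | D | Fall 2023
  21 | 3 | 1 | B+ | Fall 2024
SELECT DISTINCT department FROM courses ORDER BY department

Execution result:
department
CS
Humanities
Math
Science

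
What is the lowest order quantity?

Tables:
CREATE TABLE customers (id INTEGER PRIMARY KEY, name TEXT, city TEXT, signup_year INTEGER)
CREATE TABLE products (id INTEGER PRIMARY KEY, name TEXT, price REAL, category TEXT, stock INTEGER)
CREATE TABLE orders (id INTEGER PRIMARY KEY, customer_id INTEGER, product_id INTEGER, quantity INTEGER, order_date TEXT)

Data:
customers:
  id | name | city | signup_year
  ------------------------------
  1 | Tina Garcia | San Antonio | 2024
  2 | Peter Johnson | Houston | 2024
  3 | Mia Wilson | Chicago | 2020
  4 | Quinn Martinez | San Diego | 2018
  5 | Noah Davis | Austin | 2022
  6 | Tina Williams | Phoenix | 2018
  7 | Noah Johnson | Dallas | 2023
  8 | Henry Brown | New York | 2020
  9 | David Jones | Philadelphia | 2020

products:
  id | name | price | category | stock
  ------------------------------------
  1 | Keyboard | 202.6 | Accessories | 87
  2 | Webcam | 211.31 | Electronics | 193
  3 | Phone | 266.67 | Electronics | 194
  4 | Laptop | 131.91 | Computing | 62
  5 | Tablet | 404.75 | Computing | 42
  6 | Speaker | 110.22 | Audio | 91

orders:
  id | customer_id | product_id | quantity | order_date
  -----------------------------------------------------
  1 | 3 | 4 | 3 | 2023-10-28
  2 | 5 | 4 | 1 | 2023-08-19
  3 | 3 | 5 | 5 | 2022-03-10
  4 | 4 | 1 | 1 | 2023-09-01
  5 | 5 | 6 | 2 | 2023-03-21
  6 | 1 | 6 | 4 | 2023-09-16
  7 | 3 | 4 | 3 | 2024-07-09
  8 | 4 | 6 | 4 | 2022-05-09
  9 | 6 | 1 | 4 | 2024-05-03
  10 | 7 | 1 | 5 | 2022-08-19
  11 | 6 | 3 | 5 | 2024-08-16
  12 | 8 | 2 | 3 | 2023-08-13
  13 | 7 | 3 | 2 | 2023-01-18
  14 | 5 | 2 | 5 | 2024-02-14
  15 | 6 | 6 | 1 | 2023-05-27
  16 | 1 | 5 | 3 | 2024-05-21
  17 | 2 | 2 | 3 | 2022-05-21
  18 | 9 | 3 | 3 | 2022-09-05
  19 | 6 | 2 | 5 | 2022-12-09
SELECT MIN(quantity) FROM orders

Execution result:
1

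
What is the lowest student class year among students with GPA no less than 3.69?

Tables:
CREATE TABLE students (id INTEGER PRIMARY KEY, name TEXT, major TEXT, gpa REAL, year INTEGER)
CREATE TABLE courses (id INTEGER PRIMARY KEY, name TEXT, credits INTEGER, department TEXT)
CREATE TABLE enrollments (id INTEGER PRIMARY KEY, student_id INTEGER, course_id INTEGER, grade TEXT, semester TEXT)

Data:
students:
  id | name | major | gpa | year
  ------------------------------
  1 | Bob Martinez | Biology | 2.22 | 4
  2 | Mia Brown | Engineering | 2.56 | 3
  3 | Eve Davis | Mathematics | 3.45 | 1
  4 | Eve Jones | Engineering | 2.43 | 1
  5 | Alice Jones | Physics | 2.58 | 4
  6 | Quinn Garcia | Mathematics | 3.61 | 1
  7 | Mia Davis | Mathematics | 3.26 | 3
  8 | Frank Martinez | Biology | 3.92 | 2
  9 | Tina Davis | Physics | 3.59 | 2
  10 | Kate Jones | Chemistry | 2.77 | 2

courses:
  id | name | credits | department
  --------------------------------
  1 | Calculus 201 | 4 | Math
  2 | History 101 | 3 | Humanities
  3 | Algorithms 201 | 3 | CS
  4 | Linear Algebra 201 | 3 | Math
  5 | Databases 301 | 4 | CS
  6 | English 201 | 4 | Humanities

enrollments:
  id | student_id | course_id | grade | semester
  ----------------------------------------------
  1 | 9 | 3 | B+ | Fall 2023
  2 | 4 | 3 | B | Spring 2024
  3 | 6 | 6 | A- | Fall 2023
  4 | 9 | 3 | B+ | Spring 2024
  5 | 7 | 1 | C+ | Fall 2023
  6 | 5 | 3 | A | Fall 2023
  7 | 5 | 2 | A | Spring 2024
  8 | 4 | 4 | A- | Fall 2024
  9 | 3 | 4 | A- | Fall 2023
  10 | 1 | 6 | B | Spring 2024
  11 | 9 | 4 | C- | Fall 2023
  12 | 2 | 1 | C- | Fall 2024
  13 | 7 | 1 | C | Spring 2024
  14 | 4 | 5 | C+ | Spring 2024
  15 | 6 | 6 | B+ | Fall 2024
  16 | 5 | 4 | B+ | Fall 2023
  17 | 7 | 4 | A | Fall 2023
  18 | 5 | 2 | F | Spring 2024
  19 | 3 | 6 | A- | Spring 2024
SELECT MIN(year) FROM students WHERE gpa >= 3.69

Execution result:
2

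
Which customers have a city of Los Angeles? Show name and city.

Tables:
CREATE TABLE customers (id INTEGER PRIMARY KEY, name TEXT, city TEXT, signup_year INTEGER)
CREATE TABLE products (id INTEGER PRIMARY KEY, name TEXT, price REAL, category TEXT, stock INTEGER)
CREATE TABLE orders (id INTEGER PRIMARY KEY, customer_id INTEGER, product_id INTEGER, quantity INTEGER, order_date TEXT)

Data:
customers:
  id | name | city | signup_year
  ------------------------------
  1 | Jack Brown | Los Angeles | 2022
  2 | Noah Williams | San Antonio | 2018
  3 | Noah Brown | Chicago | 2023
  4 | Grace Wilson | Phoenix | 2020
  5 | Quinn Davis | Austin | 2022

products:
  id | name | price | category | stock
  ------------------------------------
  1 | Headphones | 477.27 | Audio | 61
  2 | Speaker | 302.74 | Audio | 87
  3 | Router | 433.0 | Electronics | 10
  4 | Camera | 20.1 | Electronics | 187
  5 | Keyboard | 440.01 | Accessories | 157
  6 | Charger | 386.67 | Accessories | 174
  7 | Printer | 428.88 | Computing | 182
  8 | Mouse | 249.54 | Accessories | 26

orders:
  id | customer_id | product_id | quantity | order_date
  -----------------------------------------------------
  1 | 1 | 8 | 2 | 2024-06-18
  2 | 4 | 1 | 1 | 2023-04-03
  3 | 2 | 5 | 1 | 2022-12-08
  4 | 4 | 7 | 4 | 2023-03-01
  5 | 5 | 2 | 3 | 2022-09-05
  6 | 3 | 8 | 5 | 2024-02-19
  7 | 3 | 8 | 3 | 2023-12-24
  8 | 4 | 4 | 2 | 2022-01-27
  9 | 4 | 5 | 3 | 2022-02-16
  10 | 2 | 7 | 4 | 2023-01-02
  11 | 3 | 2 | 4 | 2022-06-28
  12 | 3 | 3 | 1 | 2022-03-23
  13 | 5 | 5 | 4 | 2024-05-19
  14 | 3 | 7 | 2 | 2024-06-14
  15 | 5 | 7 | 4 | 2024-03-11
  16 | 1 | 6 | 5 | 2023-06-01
SELECT name, city FROM customers WHERE city = 'Los Angeles'

Execution result:
name | city
Jack Brown | Los Angeles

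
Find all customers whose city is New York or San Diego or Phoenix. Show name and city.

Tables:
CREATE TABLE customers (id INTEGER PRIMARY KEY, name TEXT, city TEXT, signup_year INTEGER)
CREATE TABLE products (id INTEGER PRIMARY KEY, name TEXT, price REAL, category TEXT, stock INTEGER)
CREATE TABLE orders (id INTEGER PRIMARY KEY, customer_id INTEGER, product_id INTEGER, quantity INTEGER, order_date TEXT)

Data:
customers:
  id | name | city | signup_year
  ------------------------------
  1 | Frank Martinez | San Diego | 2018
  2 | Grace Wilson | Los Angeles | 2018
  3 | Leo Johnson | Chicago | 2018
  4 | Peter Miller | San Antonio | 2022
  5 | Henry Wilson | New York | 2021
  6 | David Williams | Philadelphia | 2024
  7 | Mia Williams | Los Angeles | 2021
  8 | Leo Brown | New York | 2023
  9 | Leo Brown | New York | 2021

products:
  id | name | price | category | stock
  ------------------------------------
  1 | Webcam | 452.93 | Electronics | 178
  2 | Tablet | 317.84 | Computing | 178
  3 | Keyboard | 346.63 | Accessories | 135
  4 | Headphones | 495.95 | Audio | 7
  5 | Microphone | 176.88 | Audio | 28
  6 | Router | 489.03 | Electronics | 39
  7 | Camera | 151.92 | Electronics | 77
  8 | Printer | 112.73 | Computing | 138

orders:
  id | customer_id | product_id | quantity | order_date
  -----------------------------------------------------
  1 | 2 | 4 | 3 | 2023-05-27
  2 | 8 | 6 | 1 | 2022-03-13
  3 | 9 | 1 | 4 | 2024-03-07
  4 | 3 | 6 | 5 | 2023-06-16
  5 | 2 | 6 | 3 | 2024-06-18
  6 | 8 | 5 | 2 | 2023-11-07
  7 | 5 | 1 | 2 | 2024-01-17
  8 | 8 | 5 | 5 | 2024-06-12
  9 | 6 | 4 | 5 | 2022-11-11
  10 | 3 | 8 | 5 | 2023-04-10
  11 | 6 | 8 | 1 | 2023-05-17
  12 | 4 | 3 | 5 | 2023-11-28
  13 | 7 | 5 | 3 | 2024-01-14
SELECT name, city FROM customers WHERE city IN ('New York', 'San Diego', 'Phoenix')

Execution result:
name | city
Frank Martinez | San Diego
Henry Wilson | New York
Leo Brown | New York
Leo Brown | New York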